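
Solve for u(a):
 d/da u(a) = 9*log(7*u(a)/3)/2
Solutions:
 2*Integral(1/(-log(_y) - log(7) + log(3)), (_y, u(a)))/9 = C1 - a


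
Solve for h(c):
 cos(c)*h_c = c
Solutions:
 h(c) = C1 + Integral(c/cos(c), c)


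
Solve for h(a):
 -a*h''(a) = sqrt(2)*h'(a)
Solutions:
 h(a) = C1 + C2*a^(1 - sqrt(2))


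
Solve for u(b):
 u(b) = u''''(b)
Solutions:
 u(b) = C1*exp(-b) + C2*exp(b) + C3*sin(b) + C4*cos(b)


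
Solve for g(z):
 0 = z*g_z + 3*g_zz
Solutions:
 g(z) = C1 + C2*erf(sqrt(6)*z/6)


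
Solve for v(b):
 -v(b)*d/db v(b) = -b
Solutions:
 v(b) = -sqrt(C1 + b^2)
 v(b) = sqrt(C1 + b^2)


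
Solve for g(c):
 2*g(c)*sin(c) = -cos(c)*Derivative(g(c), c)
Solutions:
 g(c) = C1*cos(c)^2


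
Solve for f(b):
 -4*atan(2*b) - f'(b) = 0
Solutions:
 f(b) = C1 - 4*b*atan(2*b) + log(4*b^2 + 1)


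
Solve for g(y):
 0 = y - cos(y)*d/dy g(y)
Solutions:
 g(y) = C1 + Integral(y/cos(y), y)


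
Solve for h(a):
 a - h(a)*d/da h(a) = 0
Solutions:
 h(a) = -sqrt(C1 + a^2)
 h(a) = sqrt(C1 + a^2)


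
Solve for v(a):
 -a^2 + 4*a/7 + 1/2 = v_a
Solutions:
 v(a) = C1 - a^3/3 + 2*a^2/7 + a/2


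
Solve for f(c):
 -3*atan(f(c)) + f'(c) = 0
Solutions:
 Integral(1/atan(_y), (_y, f(c))) = C1 + 3*c


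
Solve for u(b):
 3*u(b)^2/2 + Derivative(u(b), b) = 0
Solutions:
 u(b) = 2/(C1 + 3*b)


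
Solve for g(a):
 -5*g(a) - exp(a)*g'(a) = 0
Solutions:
 g(a) = C1*exp(5*exp(-a))


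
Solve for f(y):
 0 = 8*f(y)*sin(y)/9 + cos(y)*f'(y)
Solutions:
 f(y) = C1*cos(y)^(8/9)


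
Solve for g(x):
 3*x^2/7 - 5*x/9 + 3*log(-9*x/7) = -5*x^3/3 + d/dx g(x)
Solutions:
 g(x) = C1 + 5*x^4/12 + x^3/7 - 5*x^2/18 + 3*x*log(-x) + 3*x*(-log(7) - 1 + 2*log(3))


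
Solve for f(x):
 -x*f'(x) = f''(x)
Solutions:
 f(x) = C1 + C2*erf(sqrt(2)*x/2)


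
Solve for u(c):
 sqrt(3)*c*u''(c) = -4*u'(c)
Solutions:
 u(c) = C1 + C2*c^(1 - 4*sqrt(3)/3)


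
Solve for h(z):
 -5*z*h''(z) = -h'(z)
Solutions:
 h(z) = C1 + C2*z^(6/5)


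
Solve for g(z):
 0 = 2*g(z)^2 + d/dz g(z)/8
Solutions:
 g(z) = 1/(C1 + 16*z)


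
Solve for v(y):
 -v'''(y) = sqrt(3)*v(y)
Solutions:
 v(y) = C3*exp(-3^(1/6)*y) + (C1*sin(3^(2/3)*y/2) + C2*cos(3^(2/3)*y/2))*exp(3^(1/6)*y/2)


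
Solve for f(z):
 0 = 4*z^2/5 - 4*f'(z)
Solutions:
 f(z) = C1 + z^3/15


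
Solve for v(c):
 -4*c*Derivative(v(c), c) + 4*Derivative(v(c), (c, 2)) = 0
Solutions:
 v(c) = C1 + C2*erfi(sqrt(2)*c/2)


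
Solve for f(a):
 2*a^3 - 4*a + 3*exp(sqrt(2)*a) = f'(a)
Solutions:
 f(a) = C1 + a^4/2 - 2*a^2 + 3*sqrt(2)*exp(sqrt(2)*a)/2


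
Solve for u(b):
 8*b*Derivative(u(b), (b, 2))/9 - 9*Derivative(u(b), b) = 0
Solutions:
 u(b) = C1 + C2*b^(89/8)


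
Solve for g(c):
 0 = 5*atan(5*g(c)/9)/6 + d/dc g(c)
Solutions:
 Integral(1/atan(5*_y/9), (_y, g(c))) = C1 - 5*c/6


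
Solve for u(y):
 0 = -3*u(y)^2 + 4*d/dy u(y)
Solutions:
 u(y) = -4/(C1 + 3*y)


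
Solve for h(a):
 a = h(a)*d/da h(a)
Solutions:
 h(a) = -sqrt(C1 + a^2)
 h(a) = sqrt(C1 + a^2)


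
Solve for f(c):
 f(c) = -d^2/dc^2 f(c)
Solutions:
 f(c) = C1*sin(c) + C2*cos(c)


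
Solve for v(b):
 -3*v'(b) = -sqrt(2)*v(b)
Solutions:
 v(b) = C1*exp(sqrt(2)*b/3)


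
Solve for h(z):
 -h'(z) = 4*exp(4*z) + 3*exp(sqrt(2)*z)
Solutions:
 h(z) = C1 - exp(4*z) - 3*sqrt(2)*exp(sqrt(2)*z)/2


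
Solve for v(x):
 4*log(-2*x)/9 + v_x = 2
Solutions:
 v(x) = C1 - 4*x*log(-x)/9 + 2*x*(11 - 2*log(2))/9


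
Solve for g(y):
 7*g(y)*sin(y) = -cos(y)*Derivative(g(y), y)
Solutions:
 g(y) = C1*cos(y)^7


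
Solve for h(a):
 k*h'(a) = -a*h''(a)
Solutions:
 h(a) = C1 + a^(1 - re(k))*(C2*sin(log(a)*Abs(im(k))) + C3*cos(log(a)*im(k)))


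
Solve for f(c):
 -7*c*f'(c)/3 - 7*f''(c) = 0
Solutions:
 f(c) = C1 + C2*erf(sqrt(6)*c/6)


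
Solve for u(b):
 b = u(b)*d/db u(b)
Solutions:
 u(b) = -sqrt(C1 + b^2)
 u(b) = sqrt(C1 + b^2)


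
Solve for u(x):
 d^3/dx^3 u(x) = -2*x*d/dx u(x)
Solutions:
 u(x) = C1 + Integral(C2*airyai(-2^(1/3)*x) + C3*airybi(-2^(1/3)*x), x)


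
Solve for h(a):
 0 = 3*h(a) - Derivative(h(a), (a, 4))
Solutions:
 h(a) = C1*exp(-3^(1/4)*a) + C2*exp(3^(1/4)*a) + C3*sin(3^(1/4)*a) + C4*cos(3^(1/4)*a)


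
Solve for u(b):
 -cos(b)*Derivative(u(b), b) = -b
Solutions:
 u(b) = C1 + Integral(b/cos(b), b)


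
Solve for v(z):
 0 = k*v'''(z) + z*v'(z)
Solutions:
 v(z) = C1 + Integral(C2*airyai(z*(-1/k)^(1/3)) + C3*airybi(z*(-1/k)^(1/3)), z)


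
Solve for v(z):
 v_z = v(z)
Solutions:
 v(z) = C1*exp(z)


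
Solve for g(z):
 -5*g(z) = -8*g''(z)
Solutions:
 g(z) = C1*exp(-sqrt(10)*z/4) + C2*exp(sqrt(10)*z/4)


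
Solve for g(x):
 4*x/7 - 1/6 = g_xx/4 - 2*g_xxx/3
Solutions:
 g(x) = C1 + C2*x + C3*exp(3*x/8) + 8*x^3/21 + 19*x^2/7


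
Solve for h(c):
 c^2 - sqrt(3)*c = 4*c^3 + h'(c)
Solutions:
 h(c) = C1 - c^4 + c^3/3 - sqrt(3)*c^2/2


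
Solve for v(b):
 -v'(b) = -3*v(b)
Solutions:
 v(b) = C1*exp(3*b)


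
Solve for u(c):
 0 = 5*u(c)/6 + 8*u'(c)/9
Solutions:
 u(c) = C1*exp(-15*c/16)


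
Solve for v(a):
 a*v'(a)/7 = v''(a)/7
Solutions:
 v(a) = C1 + C2*erfi(sqrt(2)*a/2)


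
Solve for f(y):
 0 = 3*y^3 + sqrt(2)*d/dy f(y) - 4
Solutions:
 f(y) = C1 - 3*sqrt(2)*y^4/8 + 2*sqrt(2)*y


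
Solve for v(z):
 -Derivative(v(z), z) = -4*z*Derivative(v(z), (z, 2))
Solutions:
 v(z) = C1 + C2*z^(5/4)


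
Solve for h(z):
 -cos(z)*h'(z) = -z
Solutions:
 h(z) = C1 + Integral(z/cos(z), z)


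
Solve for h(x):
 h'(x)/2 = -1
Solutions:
 h(x) = C1 - 2*x


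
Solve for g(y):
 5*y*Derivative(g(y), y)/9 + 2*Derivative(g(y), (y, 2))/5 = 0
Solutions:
 g(y) = C1 + C2*erf(5*y/6)


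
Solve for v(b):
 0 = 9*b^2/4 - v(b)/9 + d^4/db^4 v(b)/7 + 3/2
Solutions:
 v(b) = C1*exp(-sqrt(3)*7^(1/4)*b/3) + C2*exp(sqrt(3)*7^(1/4)*b/3) + C3*sin(sqrt(3)*7^(1/4)*b/3) + C4*cos(sqrt(3)*7^(1/4)*b/3) + 81*b^2/4 + 27/2


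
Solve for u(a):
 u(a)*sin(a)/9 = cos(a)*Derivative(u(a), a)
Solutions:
 u(a) = C1/cos(a)^(1/9)


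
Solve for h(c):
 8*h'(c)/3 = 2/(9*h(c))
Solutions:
 h(c) = -sqrt(C1 + 6*c)/6
 h(c) = sqrt(C1 + 6*c)/6


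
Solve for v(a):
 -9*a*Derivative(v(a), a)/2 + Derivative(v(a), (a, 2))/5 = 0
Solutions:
 v(a) = C1 + C2*erfi(3*sqrt(5)*a/2)


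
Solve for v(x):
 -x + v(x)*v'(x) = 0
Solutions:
 v(x) = -sqrt(C1 + x^2)
 v(x) = sqrt(C1 + x^2)


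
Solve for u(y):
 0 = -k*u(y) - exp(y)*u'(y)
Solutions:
 u(y) = C1*exp(k*exp(-y))


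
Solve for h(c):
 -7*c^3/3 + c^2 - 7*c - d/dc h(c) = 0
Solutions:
 h(c) = C1 - 7*c^4/12 + c^3/3 - 7*c^2/2


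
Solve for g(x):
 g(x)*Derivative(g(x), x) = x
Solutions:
 g(x) = -sqrt(C1 + x^2)
 g(x) = sqrt(C1 + x^2)


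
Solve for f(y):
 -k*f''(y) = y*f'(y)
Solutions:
 f(y) = C1 + C2*sqrt(k)*erf(sqrt(2)*y*sqrt(1/k)/2)


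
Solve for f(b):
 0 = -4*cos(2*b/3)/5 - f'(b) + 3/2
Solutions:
 f(b) = C1 + 3*b/2 - 6*sin(2*b/3)/5


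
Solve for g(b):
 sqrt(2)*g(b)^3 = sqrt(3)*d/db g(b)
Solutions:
 g(b) = -sqrt(6)*sqrt(-1/(C1 + sqrt(6)*b))/2
 g(b) = sqrt(6)*sqrt(-1/(C1 + sqrt(6)*b))/2


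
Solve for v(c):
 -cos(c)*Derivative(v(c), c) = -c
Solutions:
 v(c) = C1 + Integral(c/cos(c), c)


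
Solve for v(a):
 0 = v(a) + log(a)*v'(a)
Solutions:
 v(a) = C1*exp(-li(a))


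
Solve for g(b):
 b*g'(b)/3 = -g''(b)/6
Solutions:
 g(b) = C1 + C2*erf(b)


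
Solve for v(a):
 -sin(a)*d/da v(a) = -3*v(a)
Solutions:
 v(a) = C1*(cos(a) - 1)^(3/2)/(cos(a) + 1)^(3/2)


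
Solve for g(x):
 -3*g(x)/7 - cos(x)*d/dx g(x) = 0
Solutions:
 g(x) = C1*(sin(x) - 1)^(3/14)/(sin(x) + 1)^(3/14)


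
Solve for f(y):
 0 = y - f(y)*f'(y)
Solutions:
 f(y) = -sqrt(C1 + y^2)
 f(y) = sqrt(C1 + y^2)


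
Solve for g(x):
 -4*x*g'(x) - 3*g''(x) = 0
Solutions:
 g(x) = C1 + C2*erf(sqrt(6)*x/3)


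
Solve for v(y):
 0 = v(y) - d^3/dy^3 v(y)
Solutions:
 v(y) = C3*exp(y) + (C1*sin(sqrt(3)*y/2) + C2*cos(sqrt(3)*y/2))*exp(-y/2)


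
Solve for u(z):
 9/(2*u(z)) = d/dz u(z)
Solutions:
 u(z) = -sqrt(C1 + 9*z)
 u(z) = sqrt(C1 + 9*z)


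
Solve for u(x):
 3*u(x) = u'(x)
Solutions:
 u(x) = C1*exp(3*x)


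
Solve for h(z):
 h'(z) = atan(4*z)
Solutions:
 h(z) = C1 + z*atan(4*z) - log(16*z^2 + 1)/8


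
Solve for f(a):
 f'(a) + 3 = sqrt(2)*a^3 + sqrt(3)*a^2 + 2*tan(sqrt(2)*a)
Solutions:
 f(a) = C1 + sqrt(2)*a^4/4 + sqrt(3)*a^3/3 - 3*a - sqrt(2)*log(cos(sqrt(2)*a))


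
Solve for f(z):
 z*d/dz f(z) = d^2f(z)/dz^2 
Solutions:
 f(z) = C1 + C2*erfi(sqrt(2)*z/2)


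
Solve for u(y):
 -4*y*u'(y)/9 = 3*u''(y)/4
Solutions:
 u(y) = C1 + C2*erf(2*sqrt(6)*y/9)


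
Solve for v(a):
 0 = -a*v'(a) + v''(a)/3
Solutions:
 v(a) = C1 + C2*erfi(sqrt(6)*a/2)


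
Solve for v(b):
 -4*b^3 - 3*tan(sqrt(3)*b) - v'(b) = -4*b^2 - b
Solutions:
 v(b) = C1 - b^4 + 4*b^3/3 + b^2/2 + sqrt(3)*log(cos(sqrt(3)*b))


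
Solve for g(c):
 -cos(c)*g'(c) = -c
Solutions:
 g(c) = C1 + Integral(c/cos(c), c)


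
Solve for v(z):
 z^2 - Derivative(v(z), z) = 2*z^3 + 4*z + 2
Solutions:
 v(z) = C1 - z^4/2 + z^3/3 - 2*z^2 - 2*z


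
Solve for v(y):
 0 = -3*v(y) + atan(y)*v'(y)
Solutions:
 v(y) = C1*exp(3*Integral(1/atan(y), y))


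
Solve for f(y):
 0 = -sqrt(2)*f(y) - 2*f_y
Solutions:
 f(y) = C1*exp(-sqrt(2)*y/2)


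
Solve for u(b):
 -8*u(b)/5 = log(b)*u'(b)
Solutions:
 u(b) = C1*exp(-8*li(b)/5)


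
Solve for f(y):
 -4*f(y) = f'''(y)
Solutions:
 f(y) = C3*exp(-2^(2/3)*y) + (C1*sin(2^(2/3)*sqrt(3)*y/2) + C2*cos(2^(2/3)*sqrt(3)*y/2))*exp(2^(2/3)*y/2)


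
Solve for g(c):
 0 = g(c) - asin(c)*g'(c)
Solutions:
 g(c) = C1*exp(Integral(1/asin(c), c))


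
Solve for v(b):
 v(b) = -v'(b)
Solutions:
 v(b) = C1*exp(-b)


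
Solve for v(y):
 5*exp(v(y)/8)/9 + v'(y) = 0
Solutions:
 v(y) = 8*log(1/(C1 + 5*y)) + 8*log(72)


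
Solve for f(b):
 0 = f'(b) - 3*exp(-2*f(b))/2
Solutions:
 f(b) = log(-sqrt(C1 + 3*b))
 f(b) = log(C1 + 3*b)/2


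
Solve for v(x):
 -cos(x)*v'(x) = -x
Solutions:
 v(x) = C1 + Integral(x/cos(x), x)


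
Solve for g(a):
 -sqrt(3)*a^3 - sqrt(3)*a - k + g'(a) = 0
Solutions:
 g(a) = C1 + sqrt(3)*a^4/4 + sqrt(3)*a^2/2 + a*k


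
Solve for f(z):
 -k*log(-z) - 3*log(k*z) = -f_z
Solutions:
 f(z) = C1 + z*(k + 3)*log(-z) + z*(-k + 3*log(-k) - 3)


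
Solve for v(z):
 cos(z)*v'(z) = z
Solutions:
 v(z) = C1 + Integral(z/cos(z), z)


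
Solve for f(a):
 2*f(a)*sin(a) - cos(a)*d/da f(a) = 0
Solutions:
 f(a) = C1/cos(a)^2


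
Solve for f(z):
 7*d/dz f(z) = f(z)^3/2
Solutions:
 f(z) = -sqrt(7)*sqrt(-1/(C1 + z))
 f(z) = sqrt(7)*sqrt(-1/(C1 + z))


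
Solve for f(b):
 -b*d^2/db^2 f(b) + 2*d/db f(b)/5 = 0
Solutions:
 f(b) = C1 + C2*b^(7/5)


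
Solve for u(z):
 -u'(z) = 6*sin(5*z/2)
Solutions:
 u(z) = C1 + 12*cos(5*z/2)/5


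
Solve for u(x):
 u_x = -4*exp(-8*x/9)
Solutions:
 u(x) = C1 + 9*exp(-8*x/9)/2


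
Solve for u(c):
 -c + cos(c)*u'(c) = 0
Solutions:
 u(c) = C1 + Integral(c/cos(c), c)


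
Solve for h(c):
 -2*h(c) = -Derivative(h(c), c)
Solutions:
 h(c) = C1*exp(2*c)


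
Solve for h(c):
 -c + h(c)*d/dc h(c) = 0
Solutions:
 h(c) = -sqrt(C1 + c^2)
 h(c) = sqrt(C1 + c^2)


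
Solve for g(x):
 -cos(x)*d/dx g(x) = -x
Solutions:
 g(x) = C1 + Integral(x/cos(x), x)


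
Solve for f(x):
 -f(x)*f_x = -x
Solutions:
 f(x) = -sqrt(C1 + x^2)
 f(x) = sqrt(C1 + x^2)


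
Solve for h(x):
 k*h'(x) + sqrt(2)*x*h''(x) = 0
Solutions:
 h(x) = C1 + x^(-sqrt(2)*re(k)/2 + 1)*(C2*sin(sqrt(2)*log(x)*Abs(im(k))/2) + C3*cos(sqrt(2)*log(x)*im(k)/2))


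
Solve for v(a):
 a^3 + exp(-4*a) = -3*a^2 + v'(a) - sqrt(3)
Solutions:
 v(a) = C1 + a^4/4 + a^3 + sqrt(3)*a - exp(-4*a)/4


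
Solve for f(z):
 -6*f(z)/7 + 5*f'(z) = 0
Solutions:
 f(z) = C1*exp(6*z/35)


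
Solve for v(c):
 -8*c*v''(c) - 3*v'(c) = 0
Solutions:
 v(c) = C1 + C2*c^(5/8)


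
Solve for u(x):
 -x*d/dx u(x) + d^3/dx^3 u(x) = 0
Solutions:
 u(x) = C1 + Integral(C2*airyai(x) + C3*airybi(x), x)


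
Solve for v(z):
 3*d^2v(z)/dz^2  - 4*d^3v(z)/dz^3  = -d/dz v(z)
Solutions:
 v(z) = C1 + C2*exp(-z/4) + C3*exp(z)


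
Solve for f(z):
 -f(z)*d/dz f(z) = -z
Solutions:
 f(z) = -sqrt(C1 + z^2)
 f(z) = sqrt(C1 + z^2)


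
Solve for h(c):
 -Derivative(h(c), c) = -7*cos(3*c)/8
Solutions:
 h(c) = C1 + 7*sin(3*c)/24


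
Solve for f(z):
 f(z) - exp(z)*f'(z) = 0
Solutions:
 f(z) = C1*exp(-exp(-z))


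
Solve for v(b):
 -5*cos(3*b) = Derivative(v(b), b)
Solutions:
 v(b) = C1 - 5*sin(3*b)/3


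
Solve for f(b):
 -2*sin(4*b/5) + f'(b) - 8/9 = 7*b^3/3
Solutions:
 f(b) = C1 + 7*b^4/12 + 8*b/9 - 5*cos(4*b/5)/2


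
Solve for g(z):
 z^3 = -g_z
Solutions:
 g(z) = C1 - z^4/4


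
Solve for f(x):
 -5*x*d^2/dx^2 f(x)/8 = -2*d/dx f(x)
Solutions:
 f(x) = C1 + C2*x^(21/5)


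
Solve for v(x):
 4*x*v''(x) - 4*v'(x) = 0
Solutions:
 v(x) = C1 + C2*x^2


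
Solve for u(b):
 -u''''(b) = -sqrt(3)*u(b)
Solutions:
 u(b) = C1*exp(-3^(1/8)*b) + C2*exp(3^(1/8)*b) + C3*sin(3^(1/8)*b) + C4*cos(3^(1/8)*b)


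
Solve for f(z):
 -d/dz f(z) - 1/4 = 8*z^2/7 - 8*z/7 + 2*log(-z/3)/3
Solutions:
 f(z) = C1 - 8*z^3/21 + 4*z^2/7 - 2*z*log(-z)/3 + z*(5 + 8*log(3))/12


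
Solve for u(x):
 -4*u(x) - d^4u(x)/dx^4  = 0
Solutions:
 u(x) = (C1*sin(x) + C2*cos(x))*exp(-x) + (C3*sin(x) + C4*cos(x))*exp(x)


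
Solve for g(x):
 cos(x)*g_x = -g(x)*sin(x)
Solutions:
 g(x) = C1*cos(x)


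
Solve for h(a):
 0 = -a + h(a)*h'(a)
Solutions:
 h(a) = -sqrt(C1 + a^2)
 h(a) = sqrt(C1 + a^2)


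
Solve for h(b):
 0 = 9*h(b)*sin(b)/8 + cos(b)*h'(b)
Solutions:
 h(b) = C1*cos(b)^(9/8)


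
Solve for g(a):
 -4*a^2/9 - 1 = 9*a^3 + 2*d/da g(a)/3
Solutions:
 g(a) = C1 - 27*a^4/8 - 2*a^3/9 - 3*a/2


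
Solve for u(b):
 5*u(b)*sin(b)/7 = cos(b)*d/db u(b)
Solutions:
 u(b) = C1/cos(b)^(5/7)


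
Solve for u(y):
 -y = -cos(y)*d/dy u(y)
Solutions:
 u(y) = C1 + Integral(y/cos(y), y)


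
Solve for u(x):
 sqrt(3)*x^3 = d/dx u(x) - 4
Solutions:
 u(x) = C1 + sqrt(3)*x^4/4 + 4*x


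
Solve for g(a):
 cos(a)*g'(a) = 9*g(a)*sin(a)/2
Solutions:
 g(a) = C1/cos(a)^(9/2)


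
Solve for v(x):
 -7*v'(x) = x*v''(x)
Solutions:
 v(x) = C1 + C2/x^6


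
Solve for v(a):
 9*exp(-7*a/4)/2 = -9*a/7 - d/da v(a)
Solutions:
 v(a) = C1 - 9*a^2/14 + 18*exp(-7*a/4)/7


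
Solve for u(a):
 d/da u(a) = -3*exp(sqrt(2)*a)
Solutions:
 u(a) = C1 - 3*sqrt(2)*exp(sqrt(2)*a)/2


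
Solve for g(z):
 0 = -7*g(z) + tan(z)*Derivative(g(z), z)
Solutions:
 g(z) = C1*sin(z)^7


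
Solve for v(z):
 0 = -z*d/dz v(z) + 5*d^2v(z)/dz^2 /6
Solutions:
 v(z) = C1 + C2*erfi(sqrt(15)*z/5)


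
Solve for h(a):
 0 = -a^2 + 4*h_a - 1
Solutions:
 h(a) = C1 + a^3/12 + a/4


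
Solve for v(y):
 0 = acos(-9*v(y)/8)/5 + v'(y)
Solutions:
 Integral(1/acos(-9*_y/8), (_y, v(y))) = C1 - y/5


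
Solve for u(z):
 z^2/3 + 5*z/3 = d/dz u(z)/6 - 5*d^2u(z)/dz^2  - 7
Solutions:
 u(z) = C1 + C2*exp(z/30) + 2*z^3/3 + 65*z^2 + 3942*z


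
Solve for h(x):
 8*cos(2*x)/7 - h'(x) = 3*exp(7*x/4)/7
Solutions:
 h(x) = C1 - 12*exp(7*x/4)/49 + 4*sin(2*x)/7


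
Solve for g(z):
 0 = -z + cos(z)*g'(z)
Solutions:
 g(z) = C1 + Integral(z/cos(z), z)


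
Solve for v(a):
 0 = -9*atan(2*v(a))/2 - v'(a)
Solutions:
 Integral(1/atan(2*_y), (_y, v(a))) = C1 - 9*a/2


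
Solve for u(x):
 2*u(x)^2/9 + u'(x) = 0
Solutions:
 u(x) = 9/(C1 + 2*x)


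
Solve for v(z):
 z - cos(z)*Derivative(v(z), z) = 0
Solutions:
 v(z) = C1 + Integral(z/cos(z), z)


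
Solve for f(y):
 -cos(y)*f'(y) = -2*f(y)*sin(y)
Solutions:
 f(y) = C1/cos(y)^2


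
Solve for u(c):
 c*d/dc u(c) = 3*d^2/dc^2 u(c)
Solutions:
 u(c) = C1 + C2*erfi(sqrt(6)*c/6)


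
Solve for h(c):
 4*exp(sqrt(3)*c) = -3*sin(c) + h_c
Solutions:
 h(c) = C1 + 4*sqrt(3)*exp(sqrt(3)*c)/3 - 3*cos(c)


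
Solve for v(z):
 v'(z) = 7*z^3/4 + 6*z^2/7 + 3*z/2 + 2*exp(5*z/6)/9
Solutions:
 v(z) = C1 + 7*z^4/16 + 2*z^3/7 + 3*z^2/4 + 4*exp(5*z/6)/15


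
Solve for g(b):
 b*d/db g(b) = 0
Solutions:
 g(b) = C1


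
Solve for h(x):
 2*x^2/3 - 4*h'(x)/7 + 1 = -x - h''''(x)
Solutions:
 h(x) = C1 + C4*exp(14^(2/3)*x/7) + 7*x^3/18 + 7*x^2/8 + 7*x/4 + (C2*sin(14^(2/3)*sqrt(3)*x/14) + C3*cos(14^(2/3)*sqrt(3)*x/14))*exp(-14^(2/3)*x/14)


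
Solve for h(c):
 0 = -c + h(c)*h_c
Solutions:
 h(c) = -sqrt(C1 + c^2)
 h(c) = sqrt(C1 + c^2)


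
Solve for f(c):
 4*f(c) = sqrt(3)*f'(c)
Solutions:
 f(c) = C1*exp(4*sqrt(3)*c/3)


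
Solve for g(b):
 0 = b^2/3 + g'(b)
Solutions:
 g(b) = C1 - b^3/9


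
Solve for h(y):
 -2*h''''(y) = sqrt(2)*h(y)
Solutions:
 h(y) = (C1*sin(2^(3/8)*y/2) + C2*cos(2^(3/8)*y/2))*exp(-2^(3/8)*y/2) + (C3*sin(2^(3/8)*y/2) + C4*cos(2^(3/8)*y/2))*exp(2^(3/8)*y/2)


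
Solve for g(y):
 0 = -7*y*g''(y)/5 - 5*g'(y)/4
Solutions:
 g(y) = C1 + C2*y^(3/28)


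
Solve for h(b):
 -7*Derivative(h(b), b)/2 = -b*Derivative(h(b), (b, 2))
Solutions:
 h(b) = C1 + C2*b^(9/2)


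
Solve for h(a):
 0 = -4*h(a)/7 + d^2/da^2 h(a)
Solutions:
 h(a) = C1*exp(-2*sqrt(7)*a/7) + C2*exp(2*sqrt(7)*a/7)


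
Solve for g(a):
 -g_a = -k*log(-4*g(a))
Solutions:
 Integral(1/(log(-_y) + 2*log(2)), (_y, g(a))) = C1 + a*k


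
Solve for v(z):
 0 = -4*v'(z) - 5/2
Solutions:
 v(z) = C1 - 5*z/8


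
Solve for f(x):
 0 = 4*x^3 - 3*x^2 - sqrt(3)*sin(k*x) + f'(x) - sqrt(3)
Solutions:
 f(x) = C1 - x^4 + x^3 + sqrt(3)*x - sqrt(3)*cos(k*x)/k


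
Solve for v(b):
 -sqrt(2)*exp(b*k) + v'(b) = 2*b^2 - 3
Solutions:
 v(b) = C1 + 2*b^3/3 - 3*b + sqrt(2)*exp(b*k)/k


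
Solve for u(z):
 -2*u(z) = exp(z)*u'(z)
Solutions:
 u(z) = C1*exp(2*exp(-z))


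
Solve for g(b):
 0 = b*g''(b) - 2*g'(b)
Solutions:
 g(b) = C1 + C2*b^3


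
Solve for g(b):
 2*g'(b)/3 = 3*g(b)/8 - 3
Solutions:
 g(b) = C1*exp(9*b/16) + 8


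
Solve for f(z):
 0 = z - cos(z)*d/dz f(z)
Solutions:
 f(z) = C1 + Integral(z/cos(z), z)


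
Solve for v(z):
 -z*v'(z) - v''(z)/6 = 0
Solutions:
 v(z) = C1 + C2*erf(sqrt(3)*z)


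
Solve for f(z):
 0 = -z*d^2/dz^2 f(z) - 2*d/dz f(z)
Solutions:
 f(z) = C1 + C2/z


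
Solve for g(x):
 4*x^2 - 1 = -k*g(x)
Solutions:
 g(x) = (1 - 4*x^2)/k


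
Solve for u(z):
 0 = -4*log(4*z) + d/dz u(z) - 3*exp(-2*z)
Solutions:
 u(z) = C1 + 4*z*log(z) + 4*z*(-1 + 2*log(2)) - 3*exp(-2*z)/2


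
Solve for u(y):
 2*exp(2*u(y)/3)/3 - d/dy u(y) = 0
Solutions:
 u(y) = 3*log(-sqrt(-1/(C1 + 2*y))) - 3*log(2)/2 + 3*log(3)
 u(y) = 3*log(-1/(C1 + 2*y))/2 - 3*log(2)/2 + 3*log(3)


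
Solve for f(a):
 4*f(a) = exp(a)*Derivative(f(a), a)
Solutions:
 f(a) = C1*exp(-4*exp(-a))


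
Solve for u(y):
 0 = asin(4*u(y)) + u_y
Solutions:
 Integral(1/asin(4*_y), (_y, u(y))) = C1 - y


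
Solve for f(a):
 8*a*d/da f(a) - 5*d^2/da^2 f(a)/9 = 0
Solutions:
 f(a) = C1 + C2*erfi(6*sqrt(5)*a/5)


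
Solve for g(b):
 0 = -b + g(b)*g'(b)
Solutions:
 g(b) = -sqrt(C1 + b^2)
 g(b) = sqrt(C1 + b^2)


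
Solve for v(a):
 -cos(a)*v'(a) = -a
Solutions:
 v(a) = C1 + Integral(a/cos(a), a)


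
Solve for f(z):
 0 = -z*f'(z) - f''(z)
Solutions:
 f(z) = C1 + C2*erf(sqrt(2)*z/2)


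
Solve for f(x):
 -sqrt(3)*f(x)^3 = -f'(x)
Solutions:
 f(x) = -sqrt(2)*sqrt(-1/(C1 + sqrt(3)*x))/2
 f(x) = sqrt(2)*sqrt(-1/(C1 + sqrt(3)*x))/2


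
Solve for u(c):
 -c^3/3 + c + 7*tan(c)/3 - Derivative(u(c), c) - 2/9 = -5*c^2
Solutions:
 u(c) = C1 - c^4/12 + 5*c^3/3 + c^2/2 - 2*c/9 - 7*log(cos(c))/3


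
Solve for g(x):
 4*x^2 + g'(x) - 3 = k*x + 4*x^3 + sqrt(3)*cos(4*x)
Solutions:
 g(x) = C1 + k*x^2/2 + x^4 - 4*x^3/3 + 3*x + sqrt(3)*sin(4*x)/4


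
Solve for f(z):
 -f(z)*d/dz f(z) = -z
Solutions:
 f(z) = -sqrt(C1 + z^2)
 f(z) = sqrt(C1 + z^2)


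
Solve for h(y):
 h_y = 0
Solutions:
 h(y) = C1


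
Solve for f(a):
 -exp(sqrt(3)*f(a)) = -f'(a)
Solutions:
 f(a) = sqrt(3)*(2*log(-1/(C1 + a)) - log(3))/6


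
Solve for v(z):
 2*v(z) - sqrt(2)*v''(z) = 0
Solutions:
 v(z) = C1*exp(-2^(1/4)*z) + C2*exp(2^(1/4)*z)


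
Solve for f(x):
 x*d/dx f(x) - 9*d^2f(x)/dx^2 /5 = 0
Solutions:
 f(x) = C1 + C2*erfi(sqrt(10)*x/6)


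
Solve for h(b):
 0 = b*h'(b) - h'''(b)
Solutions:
 h(b) = C1 + Integral(C2*airyai(b) + C3*airybi(b), b)


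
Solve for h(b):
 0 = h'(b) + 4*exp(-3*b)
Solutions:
 h(b) = C1 + 4*exp(-3*b)/3


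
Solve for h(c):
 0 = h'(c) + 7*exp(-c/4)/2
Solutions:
 h(c) = C1 + 14*exp(-c/4)


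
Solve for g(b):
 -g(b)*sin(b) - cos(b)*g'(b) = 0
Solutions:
 g(b) = C1*cos(b)


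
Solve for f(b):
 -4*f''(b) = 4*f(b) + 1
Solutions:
 f(b) = C1*sin(b) + C2*cos(b) - 1/4


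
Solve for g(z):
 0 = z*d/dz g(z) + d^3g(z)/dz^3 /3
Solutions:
 g(z) = C1 + Integral(C2*airyai(-3^(1/3)*z) + C3*airybi(-3^(1/3)*z), z)


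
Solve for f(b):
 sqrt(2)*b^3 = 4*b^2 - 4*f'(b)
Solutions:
 f(b) = C1 - sqrt(2)*b^4/16 + b^3/3


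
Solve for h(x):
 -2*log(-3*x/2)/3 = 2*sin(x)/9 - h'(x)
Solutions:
 h(x) = C1 + 2*x*log(-x)/3 - 2*x/3 - 2*x*log(2)/3 + 2*x*log(3)/3 - 2*cos(x)/9


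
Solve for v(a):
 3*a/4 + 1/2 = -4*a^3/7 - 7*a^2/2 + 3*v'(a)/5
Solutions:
 v(a) = C1 + 5*a^4/21 + 35*a^3/18 + 5*a^2/8 + 5*a/6


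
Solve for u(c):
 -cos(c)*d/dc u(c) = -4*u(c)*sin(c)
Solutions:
 u(c) = C1/cos(c)^4


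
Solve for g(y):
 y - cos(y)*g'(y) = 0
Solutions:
 g(y) = C1 + Integral(y/cos(y), y)


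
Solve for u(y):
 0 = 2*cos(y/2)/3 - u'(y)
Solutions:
 u(y) = C1 + 4*sin(y/2)/3


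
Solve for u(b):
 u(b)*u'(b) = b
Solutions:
 u(b) = -sqrt(C1 + b^2)
 u(b) = sqrt(C1 + b^2)


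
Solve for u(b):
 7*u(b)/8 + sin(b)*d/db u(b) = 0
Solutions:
 u(b) = C1*(cos(b) + 1)^(7/16)/(cos(b) - 1)^(7/16)


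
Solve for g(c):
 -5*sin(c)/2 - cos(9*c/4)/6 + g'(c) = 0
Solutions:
 g(c) = C1 + 2*sin(9*c/4)/27 - 5*cos(c)/2


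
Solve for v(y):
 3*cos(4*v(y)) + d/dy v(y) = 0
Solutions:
 v(y) = -asin((C1 + exp(24*y))/(C1 - exp(24*y)))/4 + pi/4
 v(y) = asin((C1 + exp(24*y))/(C1 - exp(24*y)))/4


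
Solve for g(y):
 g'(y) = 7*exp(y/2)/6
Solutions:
 g(y) = C1 + 7*exp(y/2)/3


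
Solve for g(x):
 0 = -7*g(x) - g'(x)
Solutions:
 g(x) = C1*exp(-7*x)


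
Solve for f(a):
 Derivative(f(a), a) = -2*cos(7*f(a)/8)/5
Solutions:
 2*a/5 - 4*log(sin(7*f(a)/8) - 1)/7 + 4*log(sin(7*f(a)/8) + 1)/7 = C1


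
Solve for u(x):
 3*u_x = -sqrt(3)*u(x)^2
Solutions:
 u(x) = 3/(C1 + sqrt(3)*x)


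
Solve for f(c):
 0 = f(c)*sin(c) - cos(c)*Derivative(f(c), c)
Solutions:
 f(c) = C1/cos(c)


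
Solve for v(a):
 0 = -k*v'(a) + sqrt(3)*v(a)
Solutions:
 v(a) = C1*exp(sqrt(3)*a/k)


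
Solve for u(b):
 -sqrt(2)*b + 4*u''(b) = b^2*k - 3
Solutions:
 u(b) = C1 + C2*b + b^4*k/48 + sqrt(2)*b^3/24 - 3*b^2/8


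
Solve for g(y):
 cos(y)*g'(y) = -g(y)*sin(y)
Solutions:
 g(y) = C1*cos(y)


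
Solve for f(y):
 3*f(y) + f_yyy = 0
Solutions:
 f(y) = C3*exp(-3^(1/3)*y) + (C1*sin(3^(5/6)*y/2) + C2*cos(3^(5/6)*y/2))*exp(3^(1/3)*y/2)


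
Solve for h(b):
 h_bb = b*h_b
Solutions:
 h(b) = C1 + C2*erfi(sqrt(2)*b/2)


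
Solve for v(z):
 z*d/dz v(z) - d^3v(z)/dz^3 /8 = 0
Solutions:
 v(z) = C1 + Integral(C2*airyai(2*z) + C3*airybi(2*z), z)


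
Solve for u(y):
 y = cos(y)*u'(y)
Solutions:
 u(y) = C1 + Integral(y/cos(y), y)


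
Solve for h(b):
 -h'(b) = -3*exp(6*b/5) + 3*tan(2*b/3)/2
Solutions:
 h(b) = C1 + 5*exp(6*b/5)/2 + 9*log(cos(2*b/3))/4


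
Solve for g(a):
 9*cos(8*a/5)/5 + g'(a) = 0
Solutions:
 g(a) = C1 - 9*sin(8*a/5)/8


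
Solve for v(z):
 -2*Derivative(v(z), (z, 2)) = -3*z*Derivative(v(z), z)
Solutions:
 v(z) = C1 + C2*erfi(sqrt(3)*z/2)


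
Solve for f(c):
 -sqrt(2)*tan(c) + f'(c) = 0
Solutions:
 f(c) = C1 - sqrt(2)*log(cos(c))


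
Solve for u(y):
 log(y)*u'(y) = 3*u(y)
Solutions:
 u(y) = C1*exp(3*li(y))


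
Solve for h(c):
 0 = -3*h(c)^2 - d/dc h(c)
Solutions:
 h(c) = 1/(C1 + 3*c)


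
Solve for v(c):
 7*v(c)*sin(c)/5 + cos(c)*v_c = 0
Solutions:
 v(c) = C1*cos(c)^(7/5)


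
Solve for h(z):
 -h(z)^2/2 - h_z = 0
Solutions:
 h(z) = 2/(C1 + z)


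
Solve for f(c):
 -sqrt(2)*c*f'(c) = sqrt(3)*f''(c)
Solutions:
 f(c) = C1 + C2*erf(6^(3/4)*c/6)


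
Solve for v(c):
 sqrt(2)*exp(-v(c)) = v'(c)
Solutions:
 v(c) = log(C1 + sqrt(2)*c)


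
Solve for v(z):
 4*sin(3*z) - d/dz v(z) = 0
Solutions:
 v(z) = C1 - 4*cos(3*z)/3


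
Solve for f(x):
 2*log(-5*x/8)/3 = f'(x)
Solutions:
 f(x) = C1 + 2*x*log(-x)/3 + x*(-2*log(2) - 2/3 + 2*log(5)/3)


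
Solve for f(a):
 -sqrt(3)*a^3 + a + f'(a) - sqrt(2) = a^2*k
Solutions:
 f(a) = C1 + sqrt(3)*a^4/4 + a^3*k/3 - a^2/2 + sqrt(2)*a


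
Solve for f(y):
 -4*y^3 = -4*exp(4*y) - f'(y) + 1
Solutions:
 f(y) = C1 + y^4 + y - exp(4*y)


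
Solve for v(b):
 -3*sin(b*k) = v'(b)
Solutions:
 v(b) = C1 + 3*cos(b*k)/k


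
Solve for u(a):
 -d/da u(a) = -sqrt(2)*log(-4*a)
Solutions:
 u(a) = C1 + sqrt(2)*a*log(-a) + sqrt(2)*a*(-1 + 2*log(2))


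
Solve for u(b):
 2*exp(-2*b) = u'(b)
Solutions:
 u(b) = C1 - exp(-2*b)


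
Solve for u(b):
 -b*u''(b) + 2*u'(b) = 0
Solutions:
 u(b) = C1 + C2*b^3


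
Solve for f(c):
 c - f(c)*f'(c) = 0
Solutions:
 f(c) = -sqrt(C1 + c^2)
 f(c) = sqrt(C1 + c^2)


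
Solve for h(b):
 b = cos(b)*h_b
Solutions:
 h(b) = C1 + Integral(b/cos(b), b)


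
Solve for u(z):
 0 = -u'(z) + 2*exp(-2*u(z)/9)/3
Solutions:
 u(z) = 9*log(-sqrt(C1 + 2*z)) - 18*log(3) + 9*log(6)/2
 u(z) = 9*log(C1 + 2*z)/2 - 18*log(3) + 9*log(6)/2


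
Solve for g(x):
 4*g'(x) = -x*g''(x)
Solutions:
 g(x) = C1 + C2/x^3


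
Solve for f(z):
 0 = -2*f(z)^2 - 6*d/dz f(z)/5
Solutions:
 f(z) = 3/(C1 + 5*z)


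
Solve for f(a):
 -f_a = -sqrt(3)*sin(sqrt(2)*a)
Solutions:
 f(a) = C1 - sqrt(6)*cos(sqrt(2)*a)/2


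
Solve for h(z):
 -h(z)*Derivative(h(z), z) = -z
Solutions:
 h(z) = -sqrt(C1 + z^2)
 h(z) = sqrt(C1 + z^2)


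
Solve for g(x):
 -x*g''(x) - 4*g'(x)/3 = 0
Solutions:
 g(x) = C1 + C2/x^(1/3)


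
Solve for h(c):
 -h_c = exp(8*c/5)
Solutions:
 h(c) = C1 - 5*exp(8*c/5)/8


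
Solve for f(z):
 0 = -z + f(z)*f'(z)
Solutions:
 f(z) = -sqrt(C1 + z^2)
 f(z) = sqrt(C1 + z^2)


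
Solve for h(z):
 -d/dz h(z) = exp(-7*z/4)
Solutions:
 h(z) = C1 + 4*exp(-7*z/4)/7


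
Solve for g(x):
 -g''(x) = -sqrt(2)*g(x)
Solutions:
 g(x) = C1*exp(-2^(1/4)*x) + C2*exp(2^(1/4)*x)


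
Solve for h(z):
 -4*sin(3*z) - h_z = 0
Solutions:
 h(z) = C1 + 4*cos(3*z)/3


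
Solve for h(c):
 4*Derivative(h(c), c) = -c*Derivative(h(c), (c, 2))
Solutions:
 h(c) = C1 + C2/c^3


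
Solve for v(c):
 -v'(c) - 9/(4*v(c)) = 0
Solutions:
 v(c) = -sqrt(C1 - 18*c)/2
 v(c) = sqrt(C1 - 18*c)/2


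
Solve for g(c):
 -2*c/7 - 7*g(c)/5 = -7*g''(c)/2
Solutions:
 g(c) = C1*exp(-sqrt(10)*c/5) + C2*exp(sqrt(10)*c/5) - 10*c/49


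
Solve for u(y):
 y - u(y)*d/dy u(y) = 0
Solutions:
 u(y) = -sqrt(C1 + y^2)
 u(y) = sqrt(C1 + y^2)


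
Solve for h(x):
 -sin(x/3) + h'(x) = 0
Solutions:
 h(x) = C1 - 3*cos(x/3)


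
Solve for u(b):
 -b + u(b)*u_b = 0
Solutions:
 u(b) = -sqrt(C1 + b^2)
 u(b) = sqrt(C1 + b^2)


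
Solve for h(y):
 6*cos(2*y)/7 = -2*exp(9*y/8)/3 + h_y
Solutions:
 h(y) = C1 + 16*exp(9*y/8)/27 + 3*sin(2*y)/7


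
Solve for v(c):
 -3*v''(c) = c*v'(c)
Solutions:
 v(c) = C1 + C2*erf(sqrt(6)*c/6)


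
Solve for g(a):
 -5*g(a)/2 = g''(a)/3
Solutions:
 g(a) = C1*sin(sqrt(30)*a/2) + C2*cos(sqrt(30)*a/2)


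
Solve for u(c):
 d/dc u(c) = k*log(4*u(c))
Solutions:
 Integral(1/(log(_y) + 2*log(2)), (_y, u(c))) = C1 + c*k


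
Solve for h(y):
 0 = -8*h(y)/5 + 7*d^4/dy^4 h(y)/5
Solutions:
 h(y) = C1*exp(-14^(3/4)*y/7) + C2*exp(14^(3/4)*y/7) + C3*sin(14^(3/4)*y/7) + C4*cos(14^(3/4)*y/7)


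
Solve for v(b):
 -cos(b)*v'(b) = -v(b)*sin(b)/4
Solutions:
 v(b) = C1/cos(b)^(1/4)


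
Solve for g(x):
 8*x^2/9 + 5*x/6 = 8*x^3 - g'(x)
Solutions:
 g(x) = C1 + 2*x^4 - 8*x^3/27 - 5*x^2/12


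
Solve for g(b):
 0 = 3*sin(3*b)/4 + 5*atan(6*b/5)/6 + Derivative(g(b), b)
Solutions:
 g(b) = C1 - 5*b*atan(6*b/5)/6 + 25*log(36*b^2 + 25)/72 + cos(3*b)/4


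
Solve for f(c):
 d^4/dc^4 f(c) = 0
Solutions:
 f(c) = C1 + C2*c + C3*c^2 + C4*c^3


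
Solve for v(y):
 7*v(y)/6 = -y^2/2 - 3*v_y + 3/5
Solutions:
 v(y) = C1*exp(-7*y/18) - 3*y^2/7 + 108*y/49 - 8838/1715


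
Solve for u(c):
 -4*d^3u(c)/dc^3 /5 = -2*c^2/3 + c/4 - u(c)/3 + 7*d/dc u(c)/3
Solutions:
 u(c) = C1*exp(5^(1/3)*c*(-(9 + 2*sqrt(449))^(1/3) + 7*5^(1/3)/(9 + 2*sqrt(449))^(1/3))/12)*sin(sqrt(3)*5^(1/3)*c*(7*5^(1/3)/(9 + 2*sqrt(449))^(1/3) + (9 + 2*sqrt(449))^(1/3))/12) + C2*exp(5^(1/3)*c*(-(9 + 2*sqrt(449))^(1/3) + 7*5^(1/3)/(9 + 2*sqrt(449))^(1/3))/12)*cos(sqrt(3)*5^(1/3)*c*(7*5^(1/3)/(9 + 2*sqrt(449))^(1/3) + (9 + 2*sqrt(449))^(1/3))/12) + C3*exp(-5^(1/3)*c*(-(9 + 2*sqrt(449))^(1/3) + 7*5^(1/3)/(9 + 2*sqrt(449))^(1/3))/6) - 2*c^2 - 109*c/4 - 763/4


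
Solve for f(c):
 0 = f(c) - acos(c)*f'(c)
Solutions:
 f(c) = C1*exp(Integral(1/acos(c), c))


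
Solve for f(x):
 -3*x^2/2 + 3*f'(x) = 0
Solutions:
 f(x) = C1 + x^3/6


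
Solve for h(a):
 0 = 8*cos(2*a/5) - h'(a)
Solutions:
 h(a) = C1 + 20*sin(2*a/5)


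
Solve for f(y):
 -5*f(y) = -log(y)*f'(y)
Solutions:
 f(y) = C1*exp(5*li(y))


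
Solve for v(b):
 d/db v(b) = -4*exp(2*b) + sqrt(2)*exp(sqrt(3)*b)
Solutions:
 v(b) = C1 - 2*exp(2*b) + sqrt(6)*exp(sqrt(3)*b)/3


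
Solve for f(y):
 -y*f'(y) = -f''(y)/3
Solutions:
 f(y) = C1 + C2*erfi(sqrt(6)*y/2)


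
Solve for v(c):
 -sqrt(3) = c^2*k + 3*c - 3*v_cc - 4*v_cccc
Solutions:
 v(c) = C1 + C2*c + C3*sin(sqrt(3)*c/2) + C4*cos(sqrt(3)*c/2) + c^4*k/36 + c^3/6 + c^2*(-8*k + 3*sqrt(3))/18


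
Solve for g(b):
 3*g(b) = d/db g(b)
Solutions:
 g(b) = C1*exp(3*b)


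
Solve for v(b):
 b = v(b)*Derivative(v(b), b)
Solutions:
 v(b) = -sqrt(C1 + b^2)
 v(b) = sqrt(C1 + b^2)


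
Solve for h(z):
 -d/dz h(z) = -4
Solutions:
 h(z) = C1 + 4*z


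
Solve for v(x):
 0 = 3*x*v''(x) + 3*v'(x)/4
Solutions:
 v(x) = C1 + C2*x^(3/4)


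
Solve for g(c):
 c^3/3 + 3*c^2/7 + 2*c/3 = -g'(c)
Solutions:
 g(c) = C1 - c^4/12 - c^3/7 - c^2/3


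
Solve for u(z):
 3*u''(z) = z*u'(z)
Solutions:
 u(z) = C1 + C2*erfi(sqrt(6)*z/6)


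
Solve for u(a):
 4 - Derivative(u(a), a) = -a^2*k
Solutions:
 u(a) = C1 + a^3*k/3 + 4*a


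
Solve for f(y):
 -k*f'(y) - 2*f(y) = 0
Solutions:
 f(y) = C1*exp(-2*y/k)


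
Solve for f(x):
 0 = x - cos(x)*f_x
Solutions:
 f(x) = C1 + Integral(x/cos(x), x)


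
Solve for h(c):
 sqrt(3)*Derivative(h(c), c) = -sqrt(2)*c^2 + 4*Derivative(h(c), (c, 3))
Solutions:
 h(c) = C1 + C2*exp(-3^(1/4)*c/2) + C3*exp(3^(1/4)*c/2) - sqrt(6)*c^3/9 - 8*sqrt(2)*c/3


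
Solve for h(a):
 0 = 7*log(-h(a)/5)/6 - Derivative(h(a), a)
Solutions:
 -6*Integral(1/(log(-_y) - log(5)), (_y, h(a)))/7 = C1 - a


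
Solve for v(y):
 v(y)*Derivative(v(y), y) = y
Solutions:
 v(y) = -sqrt(C1 + y^2)
 v(y) = sqrt(C1 + y^2)


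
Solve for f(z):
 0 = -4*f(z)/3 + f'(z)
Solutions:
 f(z) = C1*exp(4*z/3)


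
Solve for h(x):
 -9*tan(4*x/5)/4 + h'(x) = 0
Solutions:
 h(x) = C1 - 45*log(cos(4*x/5))/16


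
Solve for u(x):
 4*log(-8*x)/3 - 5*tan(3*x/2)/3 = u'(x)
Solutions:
 u(x) = C1 + 4*x*log(-x)/3 - 4*x/3 + 4*x*log(2) + 10*log(cos(3*x/2))/9


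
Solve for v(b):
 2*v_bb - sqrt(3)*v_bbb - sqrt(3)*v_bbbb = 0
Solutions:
 v(b) = C1 + C2*b + C3*exp(b*(-3 + sqrt(3)*sqrt(3 + 8*sqrt(3)))/6) + C4*exp(-b*(3 + sqrt(3)*sqrt(3 + 8*sqrt(3)))/6)


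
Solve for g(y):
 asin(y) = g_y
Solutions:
 g(y) = C1 + y*asin(y) + sqrt(1 - y^2)


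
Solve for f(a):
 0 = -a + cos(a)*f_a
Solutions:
 f(a) = C1 + Integral(a/cos(a), a)


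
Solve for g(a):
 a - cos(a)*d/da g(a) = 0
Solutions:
 g(a) = C1 + Integral(a/cos(a), a)


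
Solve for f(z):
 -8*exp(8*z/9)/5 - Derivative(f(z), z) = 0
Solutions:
 f(z) = C1 - 9*exp(8*z/9)/5


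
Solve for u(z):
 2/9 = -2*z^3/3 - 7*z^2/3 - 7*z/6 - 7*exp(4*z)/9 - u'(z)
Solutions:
 u(z) = C1 - z^4/6 - 7*z^3/9 - 7*z^2/12 - 2*z/9 - 7*exp(4*z)/36


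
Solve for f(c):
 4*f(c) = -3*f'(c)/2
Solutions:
 f(c) = C1*exp(-8*c/3)


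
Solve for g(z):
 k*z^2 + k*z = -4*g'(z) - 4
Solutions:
 g(z) = C1 - k*z^3/12 - k*z^2/8 - z


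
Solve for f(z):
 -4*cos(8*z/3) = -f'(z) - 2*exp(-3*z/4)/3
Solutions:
 f(z) = C1 + 3*sin(8*z/3)/2 + 8*exp(-3*z/4)/9


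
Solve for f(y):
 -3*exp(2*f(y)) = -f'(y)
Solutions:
 f(y) = log(-sqrt(-1/(C1 + 3*y))) - log(2)/2
 f(y) = log(-1/(C1 + 3*y))/2 - log(2)/2


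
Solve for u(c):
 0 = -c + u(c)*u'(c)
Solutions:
 u(c) = -sqrt(C1 + c^2)
 u(c) = sqrt(C1 + c^2)


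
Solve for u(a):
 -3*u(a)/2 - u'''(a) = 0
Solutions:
 u(a) = C3*exp(-2^(2/3)*3^(1/3)*a/2) + (C1*sin(2^(2/3)*3^(5/6)*a/4) + C2*cos(2^(2/3)*3^(5/6)*a/4))*exp(2^(2/3)*3^(1/3)*a/4)


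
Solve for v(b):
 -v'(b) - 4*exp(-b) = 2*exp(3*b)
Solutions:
 v(b) = C1 - 2*exp(3*b)/3 + 4*exp(-b)


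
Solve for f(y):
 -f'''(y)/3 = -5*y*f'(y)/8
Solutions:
 f(y) = C1 + Integral(C2*airyai(15^(1/3)*y/2) + C3*airybi(15^(1/3)*y/2), y)


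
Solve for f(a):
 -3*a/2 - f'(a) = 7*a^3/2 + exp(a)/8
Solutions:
 f(a) = C1 - 7*a^4/8 - 3*a^2/4 - exp(a)/8


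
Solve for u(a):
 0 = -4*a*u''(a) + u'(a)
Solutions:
 u(a) = C1 + C2*a^(5/4)


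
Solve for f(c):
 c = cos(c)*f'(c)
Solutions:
 f(c) = C1 + Integral(c/cos(c), c)


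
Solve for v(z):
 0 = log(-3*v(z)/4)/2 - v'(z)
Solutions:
 -2*Integral(1/(log(-_y) - 2*log(2) + log(3)), (_y, v(z))) = C1 - z


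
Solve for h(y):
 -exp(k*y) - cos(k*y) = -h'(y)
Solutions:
 h(y) = C1 + exp(k*y)/k + sin(k*y)/k


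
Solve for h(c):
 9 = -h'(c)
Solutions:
 h(c) = C1 - 9*c


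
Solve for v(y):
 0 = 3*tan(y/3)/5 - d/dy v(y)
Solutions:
 v(y) = C1 - 9*log(cos(y/3))/5


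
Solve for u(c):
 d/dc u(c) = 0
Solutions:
 u(c) = C1


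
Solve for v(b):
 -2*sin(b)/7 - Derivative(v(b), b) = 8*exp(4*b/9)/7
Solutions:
 v(b) = C1 - 18*exp(4*b/9)/7 + 2*cos(b)/7


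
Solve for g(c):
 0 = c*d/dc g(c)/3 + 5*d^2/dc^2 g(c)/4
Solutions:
 g(c) = C1 + C2*erf(sqrt(30)*c/15)


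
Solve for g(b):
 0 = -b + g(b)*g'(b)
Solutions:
 g(b) = -sqrt(C1 + b^2)
 g(b) = sqrt(C1 + b^2)


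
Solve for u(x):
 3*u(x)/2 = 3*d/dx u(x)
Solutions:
 u(x) = C1*exp(x/2)


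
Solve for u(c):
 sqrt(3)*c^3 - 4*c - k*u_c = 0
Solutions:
 u(c) = C1 + sqrt(3)*c^4/(4*k) - 2*c^2/k


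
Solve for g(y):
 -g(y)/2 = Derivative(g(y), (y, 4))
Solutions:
 g(y) = (C1*sin(2^(1/4)*y/2) + C2*cos(2^(1/4)*y/2))*exp(-2^(1/4)*y/2) + (C3*sin(2^(1/4)*y/2) + C4*cos(2^(1/4)*y/2))*exp(2^(1/4)*y/2)


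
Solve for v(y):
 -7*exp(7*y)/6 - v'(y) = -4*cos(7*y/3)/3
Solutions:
 v(y) = C1 - exp(7*y)/6 + 4*sin(7*y/3)/7


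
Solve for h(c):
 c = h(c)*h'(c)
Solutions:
 h(c) = -sqrt(C1 + c^2)
 h(c) = sqrt(C1 + c^2)


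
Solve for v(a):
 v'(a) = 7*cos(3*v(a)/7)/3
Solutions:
 -7*a/3 - 7*log(sin(3*v(a)/7) - 1)/6 + 7*log(sin(3*v(a)/7) + 1)/6 = C1


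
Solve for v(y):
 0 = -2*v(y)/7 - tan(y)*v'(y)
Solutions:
 v(y) = C1/sin(y)^(2/7)


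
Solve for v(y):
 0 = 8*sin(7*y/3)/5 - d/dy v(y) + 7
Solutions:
 v(y) = C1 + 7*y - 24*cos(7*y/3)/35


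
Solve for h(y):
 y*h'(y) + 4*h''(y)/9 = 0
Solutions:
 h(y) = C1 + C2*erf(3*sqrt(2)*y/4)


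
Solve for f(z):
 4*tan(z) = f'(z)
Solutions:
 f(z) = C1 - 4*log(cos(z))


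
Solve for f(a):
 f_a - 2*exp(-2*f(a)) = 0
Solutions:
 f(a) = log(-sqrt(C1 + 4*a))
 f(a) = log(C1 + 4*a)/2


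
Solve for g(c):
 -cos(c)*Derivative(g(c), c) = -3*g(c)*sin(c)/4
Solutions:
 g(c) = C1/cos(c)^(3/4)


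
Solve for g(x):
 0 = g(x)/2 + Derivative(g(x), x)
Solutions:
 g(x) = C1*exp(-x/2)


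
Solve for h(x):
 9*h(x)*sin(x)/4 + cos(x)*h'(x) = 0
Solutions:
 h(x) = C1*cos(x)^(9/4)


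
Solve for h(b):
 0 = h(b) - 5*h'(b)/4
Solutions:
 h(b) = C1*exp(4*b/5)


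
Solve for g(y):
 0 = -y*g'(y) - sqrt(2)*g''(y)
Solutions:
 g(y) = C1 + C2*erf(2^(1/4)*y/2)


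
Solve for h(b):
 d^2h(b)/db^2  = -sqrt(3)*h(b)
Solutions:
 h(b) = C1*sin(3^(1/4)*b) + C2*cos(3^(1/4)*b)


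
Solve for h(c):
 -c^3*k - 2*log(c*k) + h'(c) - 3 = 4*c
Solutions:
 h(c) = C1 + c^4*k/4 + 2*c^2 + 2*c*log(c*k) + c


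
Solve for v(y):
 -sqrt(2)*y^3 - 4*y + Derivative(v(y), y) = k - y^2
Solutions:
 v(y) = C1 + k*y + sqrt(2)*y^4/4 - y^3/3 + 2*y^2


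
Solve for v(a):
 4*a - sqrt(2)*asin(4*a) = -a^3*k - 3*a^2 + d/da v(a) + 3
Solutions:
 v(a) = C1 + a^4*k/4 + a^3 + 2*a^2 - 3*a - sqrt(2)*(a*asin(4*a) + sqrt(1 - 16*a^2)/4)


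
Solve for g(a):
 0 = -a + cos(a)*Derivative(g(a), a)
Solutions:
 g(a) = C1 + Integral(a/cos(a), a)


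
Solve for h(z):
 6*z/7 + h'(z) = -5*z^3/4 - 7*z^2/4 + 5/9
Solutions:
 h(z) = C1 - 5*z^4/16 - 7*z^3/12 - 3*z^2/7 + 5*z/9


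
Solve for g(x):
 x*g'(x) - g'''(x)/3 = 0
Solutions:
 g(x) = C1 + Integral(C2*airyai(3^(1/3)*x) + C3*airybi(3^(1/3)*x), x)


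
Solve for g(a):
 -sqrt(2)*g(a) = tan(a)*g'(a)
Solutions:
 g(a) = C1/sin(a)^(sqrt(2))


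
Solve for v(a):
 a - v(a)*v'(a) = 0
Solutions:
 v(a) = -sqrt(C1 + a^2)
 v(a) = sqrt(C1 + a^2)


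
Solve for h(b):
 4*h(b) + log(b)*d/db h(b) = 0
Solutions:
 h(b) = C1*exp(-4*li(b))


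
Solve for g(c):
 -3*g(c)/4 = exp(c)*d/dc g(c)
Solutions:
 g(c) = C1*exp(3*exp(-c)/4)


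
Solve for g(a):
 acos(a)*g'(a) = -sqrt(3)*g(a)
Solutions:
 g(a) = C1*exp(-sqrt(3)*Integral(1/acos(a), a))


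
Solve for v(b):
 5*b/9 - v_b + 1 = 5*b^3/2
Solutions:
 v(b) = C1 - 5*b^4/8 + 5*b^2/18 + b


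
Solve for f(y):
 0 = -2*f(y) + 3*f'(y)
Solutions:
 f(y) = C1*exp(2*y/3)


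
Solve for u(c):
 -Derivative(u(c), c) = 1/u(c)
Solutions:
 u(c) = -sqrt(C1 - 2*c)
 u(c) = sqrt(C1 - 2*c)


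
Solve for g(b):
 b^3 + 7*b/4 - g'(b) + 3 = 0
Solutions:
 g(b) = C1 + b^4/4 + 7*b^2/8 + 3*b


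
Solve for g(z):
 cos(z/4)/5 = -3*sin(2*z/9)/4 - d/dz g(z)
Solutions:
 g(z) = C1 - 4*sin(z/4)/5 + 27*cos(2*z/9)/8


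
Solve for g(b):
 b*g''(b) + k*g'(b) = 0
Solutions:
 g(b) = C1 + b^(1 - re(k))*(C2*sin(log(b)*Abs(im(k))) + C3*cos(log(b)*im(k)))


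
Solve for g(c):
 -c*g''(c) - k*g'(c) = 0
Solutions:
 g(c) = C1 + c^(1 - re(k))*(C2*sin(log(c)*Abs(im(k))) + C3*cos(log(c)*im(k)))


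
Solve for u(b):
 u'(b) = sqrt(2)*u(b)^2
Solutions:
 u(b) = -1/(C1 + sqrt(2)*b)


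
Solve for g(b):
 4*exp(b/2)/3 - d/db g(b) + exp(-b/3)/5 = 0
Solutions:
 g(b) = C1 + 8*exp(b/2)/3 - 3*exp(-b/3)/5


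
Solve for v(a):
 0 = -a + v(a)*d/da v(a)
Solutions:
 v(a) = -sqrt(C1 + a^2)
 v(a) = sqrt(C1 + a^2)


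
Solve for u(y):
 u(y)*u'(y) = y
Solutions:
 u(y) = -sqrt(C1 + y^2)
 u(y) = sqrt(C1 + y^2)


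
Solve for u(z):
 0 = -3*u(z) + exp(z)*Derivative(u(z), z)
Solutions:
 u(z) = C1*exp(-3*exp(-z))
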